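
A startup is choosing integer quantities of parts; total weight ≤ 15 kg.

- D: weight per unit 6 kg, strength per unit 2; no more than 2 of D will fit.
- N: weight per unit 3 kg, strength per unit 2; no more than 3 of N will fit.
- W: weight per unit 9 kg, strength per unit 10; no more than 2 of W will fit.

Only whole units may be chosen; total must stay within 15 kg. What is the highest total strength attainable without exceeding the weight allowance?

14

Take 2×N and 1×W: weight 15 ≤ 15, strength 2·2 + 1·10 = 14.
No other integer combination yields more.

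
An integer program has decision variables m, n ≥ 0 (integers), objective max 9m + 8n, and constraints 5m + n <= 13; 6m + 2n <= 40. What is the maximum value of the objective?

(m,n)=(0,13): 5·0+1·13=13≤13, 6·0+2·13=26≤40, objective 104.
(m,n)=(0,12): 5·0+1·12=12≤13, 6·0+2·12=24≤40, objective 96.
The best lattice point is (0,13), giving 104.

104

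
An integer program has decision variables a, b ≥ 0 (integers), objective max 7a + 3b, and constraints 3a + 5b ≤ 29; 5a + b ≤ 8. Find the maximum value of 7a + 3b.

16

The continuous relaxation peaks at (0.5, 5.5) with value 20.00; rounding to a feasible lattice point costs some objective.
(a,b)=(1,3): 3·1+5·3=18≤29, 5·1+1·3=8≤8, objective 16.
(a,b)=(0,5): 3·0+5·5=25≤29, 5·0+1·5=5≤8, objective 15.
(a,b)=(1,2): 3·1+5·2=13≤29, 5·1+1·2=7≤8, objective 13.
(a,b)=(0,4): 3·0+5·4=20≤29, 5·0+1·4=4≤8, objective 12.
No feasible integer point exceeds 16.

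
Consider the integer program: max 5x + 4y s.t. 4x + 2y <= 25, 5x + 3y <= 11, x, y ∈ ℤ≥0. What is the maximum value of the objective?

(x,y)=(1,2) is feasible, giving 13.
(x,y)=(0,3) is feasible, giving 12.
(x,y)=(1,1) is feasible, giving 9.
The best lattice point is (1,2), giving 13.

13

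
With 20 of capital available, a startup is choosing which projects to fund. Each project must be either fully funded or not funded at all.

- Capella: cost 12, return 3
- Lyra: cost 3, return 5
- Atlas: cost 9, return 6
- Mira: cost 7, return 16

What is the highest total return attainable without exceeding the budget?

Lyra + Atlas + Mira: cost 3 + 9 + 7 = 19 ≤ 20, return 5 + 6 + 16 = 27.
Lyra + Mira: cost 3 + 7 = 10 ≤ 20, return 5 + 16 = 21.
Atlas + Mira: cost 9 + 7 = 16 ≤ 20, return 6 + 16 = 22.
Best is Lyra, Atlas, and Mira with total return 27.

27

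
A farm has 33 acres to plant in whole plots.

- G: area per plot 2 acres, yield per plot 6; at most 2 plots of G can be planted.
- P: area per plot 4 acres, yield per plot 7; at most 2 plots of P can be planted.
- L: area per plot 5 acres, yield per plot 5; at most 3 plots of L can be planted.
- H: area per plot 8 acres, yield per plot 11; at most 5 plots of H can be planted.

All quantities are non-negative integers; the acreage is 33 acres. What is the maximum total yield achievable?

53

G has the best ratio (6/2); taking only G gives at most 2×6 = 12 (stopped by the supply cap of 2).
Mixing does better — 2×G, 2×P, 1×L, and 2×H: area 33 ≤ 33, yield 2·6 + 2·7 + 1·5 + 2·11 = 53.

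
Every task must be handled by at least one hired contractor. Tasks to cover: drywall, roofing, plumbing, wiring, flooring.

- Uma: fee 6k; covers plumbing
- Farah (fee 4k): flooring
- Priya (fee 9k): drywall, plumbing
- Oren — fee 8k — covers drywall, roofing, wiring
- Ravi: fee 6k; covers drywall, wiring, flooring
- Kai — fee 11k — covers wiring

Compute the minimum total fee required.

18

The greedy cost-per-new-task heuristic would pick Ravi, Uma, and Oren for 20, but a cheaper cover exists.
Choose Uma, Farah, and Oren: together they cover drywall, roofing, plumbing, wiring, flooring — every task.
Total fee: 6 + 4 + 8 = 18.
No cover costs less than 18.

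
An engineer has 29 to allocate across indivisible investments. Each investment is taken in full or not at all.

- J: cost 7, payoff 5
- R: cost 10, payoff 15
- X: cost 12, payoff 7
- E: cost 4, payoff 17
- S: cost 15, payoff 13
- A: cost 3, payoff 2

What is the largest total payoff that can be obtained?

45

R + E + S: cost 10 + 4 + 15 = 29 ≤ 29, payoff 15 + 17 + 13 = 45.
R + X + E + A: cost 10 + 12 + 4 + 3 = 29 ≤ 29, payoff 15 + 7 + 17 + 2 = 41.
Best is R, E, and S with total payoff 45.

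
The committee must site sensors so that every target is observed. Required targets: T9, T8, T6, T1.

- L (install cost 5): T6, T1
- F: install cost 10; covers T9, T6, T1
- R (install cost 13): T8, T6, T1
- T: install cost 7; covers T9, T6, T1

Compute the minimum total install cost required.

20

Choose R and T: together they cover T9, T8, T6, T1 — every target.
Total install cost: 13 + 7 = 20.
No cover costs less than 20.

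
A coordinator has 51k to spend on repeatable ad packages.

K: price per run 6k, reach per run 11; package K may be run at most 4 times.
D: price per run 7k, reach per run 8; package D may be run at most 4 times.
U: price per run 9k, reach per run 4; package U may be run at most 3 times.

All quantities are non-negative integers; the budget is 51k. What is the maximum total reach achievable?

68

K has the best ratio (11/6); taking only K gives at most 4×11 = 44 (stopped by the supply cap of 4).
Mixing does better — 4×K and 3×D: price 45 ≤ 51, reach 4·11 + 3·8 = 68.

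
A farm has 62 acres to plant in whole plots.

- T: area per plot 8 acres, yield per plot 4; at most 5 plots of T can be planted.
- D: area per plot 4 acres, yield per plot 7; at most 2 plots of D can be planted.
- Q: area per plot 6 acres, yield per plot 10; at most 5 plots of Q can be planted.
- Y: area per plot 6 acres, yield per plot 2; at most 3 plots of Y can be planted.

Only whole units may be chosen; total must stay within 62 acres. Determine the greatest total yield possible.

76

D has the best ratio (7/4); taking only D gives at most 2×7 = 14 (stopped by the supply cap of 2).
Mixing does better — 3×T, 2×D, and 5×Q: area 62 ≤ 62, yield 3·4 + 2·7 + 5·10 = 76.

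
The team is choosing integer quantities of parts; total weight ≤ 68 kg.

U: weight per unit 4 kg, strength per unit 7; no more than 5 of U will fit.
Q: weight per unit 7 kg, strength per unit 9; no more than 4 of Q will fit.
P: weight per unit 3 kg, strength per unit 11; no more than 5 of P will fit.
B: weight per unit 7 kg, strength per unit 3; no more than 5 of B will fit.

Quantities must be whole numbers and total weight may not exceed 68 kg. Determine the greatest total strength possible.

P has the best ratio (11/3); taking only P gives at most 5×11 = 55 (stopped by the supply cap of 5).
Mixing does better — 5×U, 4×Q, and 5×P: weight 63 ≤ 68, strength 5·7 + 4·9 + 5·11 = 126.

126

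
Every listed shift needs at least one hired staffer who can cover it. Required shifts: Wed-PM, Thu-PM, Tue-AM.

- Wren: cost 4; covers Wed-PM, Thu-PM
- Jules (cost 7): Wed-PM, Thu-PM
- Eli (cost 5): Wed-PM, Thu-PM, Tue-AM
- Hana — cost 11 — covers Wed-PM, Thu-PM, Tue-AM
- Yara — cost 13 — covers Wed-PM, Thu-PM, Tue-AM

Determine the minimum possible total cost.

Eli alone covers Wed-PM, Thu-PM, Tue-AM — every shift.
Total cost: 5.

5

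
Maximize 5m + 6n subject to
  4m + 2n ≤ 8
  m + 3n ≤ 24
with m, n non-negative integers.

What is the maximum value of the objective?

24

(m,n)=(0,4): 4·0+2·4=8≤8, 1·0+3·4=12≤24, objective 24.
(m,n)=(0,3): 4·0+2·3=6≤8, 1·0+3·3=9≤24, objective 18.
Maximum is 24 at (m,n)=(0,4).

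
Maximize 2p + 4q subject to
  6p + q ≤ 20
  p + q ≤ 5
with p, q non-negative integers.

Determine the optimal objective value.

(p,q)=(0,5): 6·0+1·5=5≤20, 1·0+1·5=5≤5, objective 20.
(p,q)=(1,4): 6·1+1·4=10≤20, 1·1+1·4=5≤5, objective 18.
(p,q)=(0,4): 6·0+1·4=4≤20, 1·0+1·4=4≤5, objective 16.
Maximum is 20 at (p,q)=(0,5).

20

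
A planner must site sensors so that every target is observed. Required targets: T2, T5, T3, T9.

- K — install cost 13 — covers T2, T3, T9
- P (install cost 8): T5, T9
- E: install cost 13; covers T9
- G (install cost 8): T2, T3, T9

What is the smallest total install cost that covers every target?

16

Choose P and G: together they cover T2, T5, T3, T9 — every target.
Total install cost: 8 + 8 = 16.
No cover costs less than 16.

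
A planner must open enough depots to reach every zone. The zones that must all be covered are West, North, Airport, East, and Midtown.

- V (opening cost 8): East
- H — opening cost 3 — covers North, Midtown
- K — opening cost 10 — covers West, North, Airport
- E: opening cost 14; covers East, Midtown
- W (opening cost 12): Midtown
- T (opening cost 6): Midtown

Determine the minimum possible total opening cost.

21

This is a weighted set-cover instance.
Choose V, H, and K: together they cover West, North, Airport, East, Midtown — every zone.
Total opening cost: 8 + 3 + 10 = 21.
No cover costs less than 21.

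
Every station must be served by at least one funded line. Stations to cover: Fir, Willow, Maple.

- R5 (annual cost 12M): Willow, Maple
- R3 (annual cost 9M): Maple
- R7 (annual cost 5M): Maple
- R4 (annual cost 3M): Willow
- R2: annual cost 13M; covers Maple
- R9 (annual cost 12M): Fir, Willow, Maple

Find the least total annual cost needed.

The greedy cost-per-new-station heuristic would pick R4, R7, and R9 for 20, but a cheaper cover exists.
R9 alone covers Fir, Willow, Maple — every station.
Total annual cost: 12.
No cover costs less than 12.

12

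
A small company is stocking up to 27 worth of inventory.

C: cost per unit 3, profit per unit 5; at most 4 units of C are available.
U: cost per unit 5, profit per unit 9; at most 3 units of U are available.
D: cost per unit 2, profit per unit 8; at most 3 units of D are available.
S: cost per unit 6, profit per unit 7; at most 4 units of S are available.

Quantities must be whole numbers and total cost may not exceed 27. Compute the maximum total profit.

61

2×C, 3×U, and 3×D: cost 27 ≤ 27, profit 2·5 + 3·9 + 3·8 = 61.
3×U, 3×D, and 1×S: cost 27 ≤ 27, profit 3·9 + 3·8 + 1·7 = 58.
Best is 61.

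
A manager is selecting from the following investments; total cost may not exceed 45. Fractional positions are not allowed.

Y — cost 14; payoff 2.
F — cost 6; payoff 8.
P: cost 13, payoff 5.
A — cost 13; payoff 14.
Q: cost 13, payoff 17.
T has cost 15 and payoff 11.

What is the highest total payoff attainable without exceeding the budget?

44

A + Q + T: cost 13 + 13 + 15 = 41 ≤ 45, payoff 14 + 17 + 11 = 42.
F + P + A + Q: cost 6 + 13 + 13 + 13 = 45 ≤ 45, payoff 8 + 5 + 14 + 17 = 44.
Best is F, P, A, and Q with total payoff 44.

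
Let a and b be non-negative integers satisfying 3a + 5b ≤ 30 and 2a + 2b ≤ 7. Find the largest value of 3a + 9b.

(a,b)=(0,3): 3·0+5·3=15≤30, 2·0+2·3=6≤7, objective 27.
(a,b)=(1,2): 3·1+5·2=13≤30, 2·1+2·2=6≤7, objective 21.
Maximum is 27 at (a,b)=(0,3).

27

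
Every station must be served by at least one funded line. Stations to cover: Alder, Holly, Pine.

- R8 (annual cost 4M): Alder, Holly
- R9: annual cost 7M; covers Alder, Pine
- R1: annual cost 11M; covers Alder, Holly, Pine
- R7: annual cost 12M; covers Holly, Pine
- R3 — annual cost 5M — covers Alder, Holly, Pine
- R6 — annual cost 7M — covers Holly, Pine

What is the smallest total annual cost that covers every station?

5

R3 alone covers Alder, Holly, Pine — every station.
Total annual cost: 5.
No cover costs less than 5.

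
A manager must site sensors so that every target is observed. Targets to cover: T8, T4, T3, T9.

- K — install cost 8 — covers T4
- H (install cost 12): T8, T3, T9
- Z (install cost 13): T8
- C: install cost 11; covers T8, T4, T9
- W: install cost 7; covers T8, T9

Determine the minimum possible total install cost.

20

The greedy cost-per-new-target heuristic would pick W, K, and H for 27, but a cheaper cover exists.
Choose K and H: together they cover T8, T4, T3, T9 — every target.
Total install cost: 8 + 12 = 20.
No cover costs less than 20.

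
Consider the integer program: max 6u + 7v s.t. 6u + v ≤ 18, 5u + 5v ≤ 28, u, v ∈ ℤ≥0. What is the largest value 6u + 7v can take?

35

(u,v)=(0,5): 6·0+1·5=5≤18, 5·0+5·5=25≤28, objective 35.
(u,v)=(1,4): 6·1+1·4=10≤18, 5·1+5·4=25≤28, objective 34.
(u,v)=(0,4): 6·0+1·4=4≤18, 5·0+5·4=20≤28, objective 28.
Maximum is 35 at (u,v)=(0,5).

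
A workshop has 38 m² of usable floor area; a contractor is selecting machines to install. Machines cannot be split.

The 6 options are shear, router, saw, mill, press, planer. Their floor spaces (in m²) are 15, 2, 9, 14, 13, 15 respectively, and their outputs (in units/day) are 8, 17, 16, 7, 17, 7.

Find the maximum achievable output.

This is an integer program with binary decision variables.
router + saw + mill + press: floor space 2 + 9 + 14 + 13 = 38 ≤ 38, output 17 + 16 + 7 + 17 = 57.
router + saw + press: floor space 2 + 9 + 13 = 24 ≤ 38, output 17 + 16 + 17 = 50.
shear + router + press: floor space 15 + 2 + 13 = 30 ≤ 38, output 8 + 17 + 17 = 42.
Best is router, saw, mill, and press with total output 57.

57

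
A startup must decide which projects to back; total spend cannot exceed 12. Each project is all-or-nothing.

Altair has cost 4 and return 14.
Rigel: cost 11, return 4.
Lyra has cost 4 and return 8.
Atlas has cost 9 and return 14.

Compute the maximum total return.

22

Treat it as a binary knapsack problem.
Altair + Lyra: cost 4 + 4 = 8 ≤ 12, return 14 + 8 = 22.
Altair: cost 4 ≤ 12, return 14.
Best is Altair and Lyra with total return 22.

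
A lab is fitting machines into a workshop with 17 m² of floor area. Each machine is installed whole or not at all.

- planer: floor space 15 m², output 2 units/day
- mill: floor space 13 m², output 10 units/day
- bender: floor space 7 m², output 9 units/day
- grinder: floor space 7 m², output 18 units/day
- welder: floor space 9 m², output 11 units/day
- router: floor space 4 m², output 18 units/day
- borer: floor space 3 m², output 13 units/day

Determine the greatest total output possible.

49

Take grinder, router, and borer: floor space 7 + 4 + 3 = 14 ≤ 17, output 18 + 18 + 13 = 49.
No other feasible combination does better.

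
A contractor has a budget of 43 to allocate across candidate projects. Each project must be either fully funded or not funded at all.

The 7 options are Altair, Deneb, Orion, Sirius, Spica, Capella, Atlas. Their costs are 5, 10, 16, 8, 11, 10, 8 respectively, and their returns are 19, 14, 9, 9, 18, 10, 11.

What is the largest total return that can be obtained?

This is a 0-1 knapsack instance.
Allowing fractional choices, the relaxed optimum would be about 72.0, but projects are indivisible.
Altair + Deneb + Sirius + Spica + Atlas: cost 5 + 10 + 8 + 11 + 8 = 42 ≤ 43, return 19 + 14 + 9 + 18 + 11 = 71.
Altair + Sirius + Spica + Capella + Atlas: cost 5 + 8 + 11 + 10 + 8 = 42 ≤ 43, return 19 + 9 + 18 + 10 + 11 = 67.
Best is Altair, Deneb, Sirius, Spica, and Atlas with total return 71.

71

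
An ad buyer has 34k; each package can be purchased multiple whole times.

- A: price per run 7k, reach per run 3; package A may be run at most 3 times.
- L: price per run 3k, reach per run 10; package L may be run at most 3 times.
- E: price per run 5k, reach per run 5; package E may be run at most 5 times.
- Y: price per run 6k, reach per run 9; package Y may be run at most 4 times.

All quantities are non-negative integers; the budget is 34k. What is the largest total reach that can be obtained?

66

L has the best ratio (10/3); taking only L gives at most 3×10 = 30 (stopped by the supply cap of 3).
Mixing does better — 3×L and 4×Y: price 33 ≤ 34, reach 3·10 + 4·9 = 66.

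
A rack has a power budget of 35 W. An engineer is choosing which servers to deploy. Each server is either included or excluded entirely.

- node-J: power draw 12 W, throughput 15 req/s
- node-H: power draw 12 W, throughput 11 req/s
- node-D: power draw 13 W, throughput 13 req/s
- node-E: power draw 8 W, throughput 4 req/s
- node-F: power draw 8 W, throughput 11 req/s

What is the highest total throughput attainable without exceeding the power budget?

node-J + node-H + node-F: power draw 12 + 12 + 8 = 32 ≤ 35, throughput 15 + 11 + 11 = 37.
node-J + node-D + node-F: power draw 12 + 13 + 8 = 33 ≤ 35, throughput 15 + 13 + 11 = 39.
Best is node-J, node-D, and node-F with total throughput 39.

39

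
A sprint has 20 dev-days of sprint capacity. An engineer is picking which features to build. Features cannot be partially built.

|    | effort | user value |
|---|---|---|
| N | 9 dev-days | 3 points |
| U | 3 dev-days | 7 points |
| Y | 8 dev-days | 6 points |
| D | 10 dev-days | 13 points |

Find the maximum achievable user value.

Allowing fractional choices, the relaxed optimum would be about 25.2, but features are indivisible.
U + D: effort 3 + 10 = 13 ≤ 20, user value 7 + 13 = 20.
Y + D: effort 8 + 10 = 18 ≤ 20, user value 6 + 13 = 19.
N + D: effort 9 + 10 = 19 ≤ 20, user value 3 + 13 = 16.
Best is U and D with total user value 20.

20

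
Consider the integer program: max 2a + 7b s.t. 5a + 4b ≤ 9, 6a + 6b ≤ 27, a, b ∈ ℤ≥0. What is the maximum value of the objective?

14

Relaxing integrality, the LP optimum is 15.75 at (a,b) = (0, 2.25), which is not an integer point.
(a,b)=(0,2): 5·0+4·2=8≤9, 6·0+6·2=12≤27, objective 14.
(a,b)=(1,1): 5·1+4·1=9≤9, 6·1+6·1=12≤27, objective 9.
The best lattice point is (0,2), giving 14.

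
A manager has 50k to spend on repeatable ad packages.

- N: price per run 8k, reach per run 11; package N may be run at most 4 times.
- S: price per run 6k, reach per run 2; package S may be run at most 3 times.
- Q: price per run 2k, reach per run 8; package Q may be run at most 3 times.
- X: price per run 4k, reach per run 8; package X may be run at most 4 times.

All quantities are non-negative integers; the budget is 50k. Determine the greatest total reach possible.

This is a bounded integer knapsack.
4×N, 3×Q, and 3×X: price 50 ≤ 50, reach 4·11 + 3·8 + 3·8 = 92.
3×N, 3×Q, and 4×X: price 46 ≤ 50, reach 3·11 + 3·8 + 4·8 = 89.
Best is 92.

92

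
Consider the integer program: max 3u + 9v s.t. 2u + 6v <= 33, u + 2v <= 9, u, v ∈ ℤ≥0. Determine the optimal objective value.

The continuous relaxation peaks at (0, 4.5) with value 40.50; rounding to a feasible lattice point costs some objective.
(u,v)=(1,4): 2·1+6·4=26≤33, 1·1+2·4=9≤9, objective 39.
(u,v)=(0,4): 2·0+6·4=24≤33, 1·0+2·4=8≤9, objective 36.
(u,v)=(2,3): 2·2+6·3=22≤33, 1·2+2·3=8≤9, objective 33.
The best lattice point is (1,4), giving 39.

39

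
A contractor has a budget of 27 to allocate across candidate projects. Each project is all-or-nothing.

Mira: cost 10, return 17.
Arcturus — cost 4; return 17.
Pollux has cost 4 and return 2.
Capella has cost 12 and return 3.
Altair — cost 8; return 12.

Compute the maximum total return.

Take Mira, Arcturus, Pollux, and Altair: cost 10 + 4 + 4 + 8 = 26 ≤ 27, return 17 + 17 + 2 + 12 = 48.
No other feasible combination does better.

48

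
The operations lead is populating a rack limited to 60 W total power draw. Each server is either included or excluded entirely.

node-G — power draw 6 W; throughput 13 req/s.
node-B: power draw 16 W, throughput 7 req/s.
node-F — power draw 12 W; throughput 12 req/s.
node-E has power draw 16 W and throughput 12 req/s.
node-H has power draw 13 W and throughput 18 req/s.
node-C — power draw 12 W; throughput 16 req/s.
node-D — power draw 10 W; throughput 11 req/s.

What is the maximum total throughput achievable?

71

This is a 0-1 knapsack instance.
node-G + node-F + node-H + node-C + node-D: power draw 6 + 12 + 13 + 12 + 10 = 53 ≤ 60, throughput 13 + 12 + 18 + 16 + 11 = 70.
node-G + node-F + node-E + node-H + node-C: power draw 6 + 12 + 16 + 13 + 12 = 59 ≤ 60, throughput 13 + 12 + 12 + 18 + 16 = 71.
Best is node-G, node-F, node-E, node-H, and node-C with total throughput 71.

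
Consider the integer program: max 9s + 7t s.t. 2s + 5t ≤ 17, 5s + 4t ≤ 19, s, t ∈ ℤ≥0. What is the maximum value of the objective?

34

The continuous relaxation peaks at (3.8, 0) with value 34.20; rounding to a feasible lattice point costs some objective.
(s,t)=(3,1): 2·3+5·1=11≤17, 5·3+4·1=19≤19, objective 34.
(s,t)=(2,2): 2·2+5·2=14≤17, 5·2+4·2=18≤19, objective 32.
(s,t)=(3,0): 2·3+5·0=6≤17, 5·3+4·0=15≤19, objective 27.
No feasible integer point exceeds 34.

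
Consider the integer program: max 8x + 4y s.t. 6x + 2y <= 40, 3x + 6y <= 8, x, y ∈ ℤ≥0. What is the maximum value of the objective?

16

Relaxing integrality, the LP optimum is 21.33 at (x,y) = (2.67, 0), which is not an integer point.
(x,y)=(2,0) is feasible, giving 16.
(x,y)=(1,0) is feasible, giving 8.
Maximum is 16 at (x,y)=(2,0).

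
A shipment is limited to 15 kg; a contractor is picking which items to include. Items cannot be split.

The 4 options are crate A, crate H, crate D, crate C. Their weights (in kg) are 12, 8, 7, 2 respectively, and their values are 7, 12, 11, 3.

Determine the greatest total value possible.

Treat it as a binary knapsack problem.
crate H + crate D: weight 8 + 7 = 15 ≤ 15, value 12 + 11 = 23.
crate H + crate C: weight 8 + 2 = 10 ≤ 15, value 12 + 3 = 15.
Best is crate H and crate D with total value 23.

23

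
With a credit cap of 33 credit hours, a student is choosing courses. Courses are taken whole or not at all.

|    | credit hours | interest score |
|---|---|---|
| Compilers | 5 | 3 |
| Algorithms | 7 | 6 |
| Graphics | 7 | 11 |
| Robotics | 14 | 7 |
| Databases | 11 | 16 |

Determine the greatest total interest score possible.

Allowing fractional choices, the relaxed optimum would be about 37.5, but courses are indivisible.
Graphics + Robotics + Databases: credit hours 7 + 14 + 11 = 32 ≤ 33, interest score 11 + 7 + 16 = 34.
Algorithms + Graphics + Databases: credit hours 7 + 7 + 11 = 25 ≤ 33, interest score 6 + 11 + 16 = 33.
Compilers + Algorithms + Graphics + Databases: credit hours 5 + 7 + 7 + 11 = 30 ≤ 33, interest score 3 + 6 + 11 + 16 = 36.
Best is Compilers, Algorithms, Graphics, and Databases with total interest score 36.

36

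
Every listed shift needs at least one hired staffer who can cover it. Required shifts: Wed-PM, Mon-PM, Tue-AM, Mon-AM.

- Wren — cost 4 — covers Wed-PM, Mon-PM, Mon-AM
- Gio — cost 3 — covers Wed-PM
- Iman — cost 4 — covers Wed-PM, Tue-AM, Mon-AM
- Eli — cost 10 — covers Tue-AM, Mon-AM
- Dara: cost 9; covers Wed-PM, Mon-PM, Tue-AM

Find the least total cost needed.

8

Choose Wren and Iman: together they cover Wed-PM, Mon-PM, Tue-AM, Mon-AM — every shift.
Total cost: 4 + 4 = 8.
No cover costs less than 8.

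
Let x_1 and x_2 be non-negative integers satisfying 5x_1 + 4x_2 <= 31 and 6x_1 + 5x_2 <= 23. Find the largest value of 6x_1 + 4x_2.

(x_1,x_2)=(3,1) is feasible, giving 22.
(x_1,x_2)=(2,2) is feasible, giving 20.
(x_1,x_2)=(3,0) is feasible, giving 18.
The best lattice point is (3,1), giving 22.

22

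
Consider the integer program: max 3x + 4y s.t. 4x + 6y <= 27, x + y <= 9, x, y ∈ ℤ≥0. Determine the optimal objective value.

The continuous relaxation peaks at (6.75, 0) with value 20.25; rounding to a feasible lattice point costs some objective.
(x,y)=(5,1): 4·5+6·1=26≤27, 1·5+1·1=6≤9, objective 19.
(x,y)=(6,0): 4·6+6·0=24≤27, 1·6+1·0=6≤9, objective 18.
(x,y)=(4,1): 4·4+6·1=22≤27, 1·4+1·1=5≤9, objective 16.
The best lattice point is (5,1), giving 19.

19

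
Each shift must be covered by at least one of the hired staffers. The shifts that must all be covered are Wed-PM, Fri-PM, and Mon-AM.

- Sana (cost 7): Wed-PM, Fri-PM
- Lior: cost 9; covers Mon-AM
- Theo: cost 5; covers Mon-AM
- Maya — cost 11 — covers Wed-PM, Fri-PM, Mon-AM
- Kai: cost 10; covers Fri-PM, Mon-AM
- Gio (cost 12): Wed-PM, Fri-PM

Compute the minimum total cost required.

The greedy cost-per-new-shift heuristic would pick Sana and Theo for 12, but a cheaper cover exists.
Maya alone covers Wed-PM, Fri-PM, Mon-AM — every shift.
Total cost: 11.
No cover costs less than 11.

11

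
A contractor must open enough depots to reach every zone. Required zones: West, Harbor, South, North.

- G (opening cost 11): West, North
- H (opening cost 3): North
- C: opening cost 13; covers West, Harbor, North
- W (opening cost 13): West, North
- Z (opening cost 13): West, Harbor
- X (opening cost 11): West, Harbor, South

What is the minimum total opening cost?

14

This is a weighted set-cover instance.
Choose H and X: together they cover West, Harbor, South, North — every zone.
Total opening cost: 3 + 11 = 14.
No cover costs less than 14.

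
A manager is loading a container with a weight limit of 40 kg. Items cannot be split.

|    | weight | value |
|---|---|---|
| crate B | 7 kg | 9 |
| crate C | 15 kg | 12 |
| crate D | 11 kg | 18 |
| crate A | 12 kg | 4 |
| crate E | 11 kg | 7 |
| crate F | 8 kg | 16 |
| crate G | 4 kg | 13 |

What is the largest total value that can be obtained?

Allowing fractional choices, the relaxed optimum would be about 64.0, but items are indivisible.
crate B + crate D + crate F + crate G: weight 7 + 11 + 8 + 4 = 30 ≤ 40, value 9 + 18 + 16 + 13 = 56.
crate C + crate D + crate F + crate G: weight 15 + 11 + 8 + 4 = 38 ≤ 40, value 12 + 18 + 16 + 13 = 59.
Best is crate C, crate D, crate F, and crate G with total value 59.

59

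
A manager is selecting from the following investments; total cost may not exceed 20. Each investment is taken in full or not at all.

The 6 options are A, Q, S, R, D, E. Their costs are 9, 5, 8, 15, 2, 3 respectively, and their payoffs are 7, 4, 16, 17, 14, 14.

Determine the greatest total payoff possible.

Q + S + D + E: cost 5 + 8 + 2 + 3 = 18 ≤ 20, payoff 4 + 16 + 14 + 14 = 48.
R + D + E: cost 15 + 2 + 3 = 20 ≤ 20, payoff 17 + 14 + 14 = 45.
S + D + E: cost 8 + 2 + 3 = 13 ≤ 20, payoff 16 + 14 + 14 = 44.
Best is Q, S, D, and E with total payoff 48.

48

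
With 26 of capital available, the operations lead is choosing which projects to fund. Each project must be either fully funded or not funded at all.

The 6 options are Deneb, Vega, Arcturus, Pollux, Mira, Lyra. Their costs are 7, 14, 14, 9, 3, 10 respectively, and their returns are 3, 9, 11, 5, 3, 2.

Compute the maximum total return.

Allowing fractional choices, the relaxed optimum would be about 19.8, but projects are indivisible.
Vega + Pollux + Mira: cost 14 + 9 + 3 = 26 ≤ 26, return 9 + 5 + 3 = 17.
Deneb + Arcturus + Mira: cost 7 + 14 + 3 = 24 ≤ 26, return 3 + 11 + 3 = 17.
Arcturus + Pollux + Mira: cost 14 + 9 + 3 = 26 ≤ 26, return 11 + 5 + 3 = 19.
Best is Arcturus, Pollux, and Mira with total return 19.

19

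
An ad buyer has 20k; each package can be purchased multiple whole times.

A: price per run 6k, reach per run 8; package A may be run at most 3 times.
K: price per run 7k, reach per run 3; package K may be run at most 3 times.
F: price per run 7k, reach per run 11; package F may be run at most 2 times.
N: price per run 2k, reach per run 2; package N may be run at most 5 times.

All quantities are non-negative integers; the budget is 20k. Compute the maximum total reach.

This is a bounded integer knapsack.
1×A and 2×F: price 20 ≤ 20, reach 1·8 + 2·11 = 30.
2×F and 3×N: price 20 ≤ 20, reach 2·11 + 3·2 = 28.
Best is 30.

30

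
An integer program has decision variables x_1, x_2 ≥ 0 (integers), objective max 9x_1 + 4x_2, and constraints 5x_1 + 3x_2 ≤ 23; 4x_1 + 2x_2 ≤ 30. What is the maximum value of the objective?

The continuous relaxation peaks at (4.6, 0) with value 41.40; rounding to a feasible lattice point costs some objective.
(x_1,x_2)=(4,1): 5·4+3·1=23≤23, 4·4+2·1=18≤30, objective 40.
(x_1,x_2)=(4,0): 5·4+3·0=20≤23, 4·4+2·0=16≤30, objective 36.
(x_1,x_2)=(3,2): 5·3+3·2=21≤23, 4·3+2·2=16≤30, objective 35.
No feasible integer point exceeds 40.

40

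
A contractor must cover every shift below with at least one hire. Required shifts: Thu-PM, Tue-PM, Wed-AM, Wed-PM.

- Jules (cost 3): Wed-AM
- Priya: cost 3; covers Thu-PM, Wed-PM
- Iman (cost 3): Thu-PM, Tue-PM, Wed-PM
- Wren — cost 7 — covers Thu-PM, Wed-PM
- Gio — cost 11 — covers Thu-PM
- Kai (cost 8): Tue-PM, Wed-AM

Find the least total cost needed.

6

Choose Jules and Iman: together they cover Thu-PM, Tue-PM, Wed-AM, Wed-PM — every shift.
Total cost: 3 + 3 = 6.
No cover costs less than 6.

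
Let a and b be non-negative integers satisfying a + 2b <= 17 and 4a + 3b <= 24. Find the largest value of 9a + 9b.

72

(a,b)=(0,8) is feasible, giving 72.
(a,b)=(0,7) is feasible, giving 63.
The best lattice point is (0,8), giving 72.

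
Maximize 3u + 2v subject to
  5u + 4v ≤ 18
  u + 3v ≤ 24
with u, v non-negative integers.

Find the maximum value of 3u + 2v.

(u,v)=(2,2) is feasible, giving 10.
(u,v)=(3,0) is feasible, giving 9.
(u,v)=(1,3) is feasible, giving 9.
No feasible integer point exceeds 10.

10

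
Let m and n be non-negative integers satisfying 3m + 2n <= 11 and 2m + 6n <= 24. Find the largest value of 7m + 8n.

32

Relaxing integrality, the LP optimum is 37.57 at (m,n) = (1.29, 3.57), which is not an integer point.
(m,n)=(0,4): 3·0+2·4=8≤11, 2·0+6·4=24≤24, objective 32.
(m,n)=(1,3): 3·1+2·3=9≤11, 2·1+6·3=20≤24, objective 31.
(m,n)=(2,2): 3·2+2·2=10≤11, 2·2+6·2=16≤24, objective 30.
No feasible integer point exceeds 32.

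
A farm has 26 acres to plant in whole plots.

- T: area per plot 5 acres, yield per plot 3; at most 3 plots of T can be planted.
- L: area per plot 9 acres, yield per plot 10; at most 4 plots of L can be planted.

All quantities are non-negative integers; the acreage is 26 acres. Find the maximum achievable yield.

23

This is a bounded integer knapsack.
2×L: area 18 ≤ 26, yield 2·10 = 20.
1×T and 2×L: area 23 ≤ 26, yield 1·3 + 2·10 = 23.
Best is 23.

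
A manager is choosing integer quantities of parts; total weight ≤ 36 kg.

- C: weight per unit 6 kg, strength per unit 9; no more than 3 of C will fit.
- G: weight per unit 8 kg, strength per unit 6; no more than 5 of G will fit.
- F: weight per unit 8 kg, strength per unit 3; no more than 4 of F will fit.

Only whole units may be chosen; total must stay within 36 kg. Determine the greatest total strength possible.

2×C and 3×G: weight 36 ≤ 36, strength 2·9 + 3·6 = 36.
3×C and 2×G: weight 34 ≤ 36, strength 3·9 + 2·6 = 39.
Best is 39.

39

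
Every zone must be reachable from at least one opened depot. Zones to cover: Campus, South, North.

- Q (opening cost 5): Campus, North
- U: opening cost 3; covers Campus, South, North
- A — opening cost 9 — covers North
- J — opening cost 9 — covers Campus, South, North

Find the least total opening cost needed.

3

U alone covers Campus, South, North — every zone.
Total opening cost: 3.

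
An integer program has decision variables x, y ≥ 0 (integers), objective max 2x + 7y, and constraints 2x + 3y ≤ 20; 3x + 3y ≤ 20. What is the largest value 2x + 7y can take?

42

The continuous relaxation peaks at (0, 6.67) with value 46.67; rounding to a feasible lattice point costs some objective.
(x,y)=(0,6): 2·0+3·6=18≤20, 3·0+3·6=18≤20, objective 42.
(x,y)=(1,5): 2·1+3·5=17≤20, 3·1+3·5=18≤20, objective 37.
(x,y)=(0,5): 2·0+3·5=15≤20, 3·0+3·5=15≤20, objective 35.
The best lattice point is (0,6), giving 42.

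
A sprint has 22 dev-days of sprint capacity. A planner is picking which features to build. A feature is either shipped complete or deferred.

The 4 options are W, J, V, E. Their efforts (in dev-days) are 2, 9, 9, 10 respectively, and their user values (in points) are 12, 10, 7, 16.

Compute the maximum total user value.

Treat it as a binary knapsack problem.
Take W, J, and E: effort 2 + 9 + 10 = 21 ≤ 22, user value 12 + 10 + 16 = 38.
No other feasible combination does better.

38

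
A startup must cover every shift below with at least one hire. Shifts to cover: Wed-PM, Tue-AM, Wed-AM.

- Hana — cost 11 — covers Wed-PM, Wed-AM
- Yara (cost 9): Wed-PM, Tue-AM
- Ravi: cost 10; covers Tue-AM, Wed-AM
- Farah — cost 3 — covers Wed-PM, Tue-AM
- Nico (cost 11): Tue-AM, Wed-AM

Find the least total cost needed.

13

Choose Ravi and Farah: together they cover Wed-PM, Tue-AM, Wed-AM — every shift.
Total cost: 10 + 3 = 13.
No cover costs less than 13.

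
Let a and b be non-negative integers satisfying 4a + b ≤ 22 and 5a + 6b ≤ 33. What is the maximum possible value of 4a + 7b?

The continuous relaxation peaks at (0, 5.5) with value 38.50; rounding to a feasible lattice point costs some objective.
(a,b)=(0,5): 4·0+1·5=5≤22, 5·0+6·5=30≤33, objective 35.
(a,b)=(1,4): 4·1+1·4=8≤22, 5·1+6·4=29≤33, objective 32.
Maximum is 35 at (a,b)=(0,5).

35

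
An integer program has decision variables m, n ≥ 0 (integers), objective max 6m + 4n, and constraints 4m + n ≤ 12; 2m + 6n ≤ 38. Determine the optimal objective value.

30

(m,n)=(1,6) is feasible, giving 30.
(m,n)=(2,4) is feasible, giving 28.
No feasible integer point exceeds 30.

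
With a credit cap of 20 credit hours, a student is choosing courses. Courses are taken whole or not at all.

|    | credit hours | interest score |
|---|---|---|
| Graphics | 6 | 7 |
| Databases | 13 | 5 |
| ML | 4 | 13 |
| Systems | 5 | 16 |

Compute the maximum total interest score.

Allowing fractional choices, the relaxed optimum would be about 37.9, but courses are indivisible.
ML + Systems: credit hours 4 + 5 = 9 ≤ 20, interest score 13 + 16 = 29.
Graphics + ML + Systems: credit hours 6 + 4 + 5 = 15 ≤ 20, interest score 7 + 13 + 16 = 36.
Best is Graphics, ML, and Systems with total interest score 36.

36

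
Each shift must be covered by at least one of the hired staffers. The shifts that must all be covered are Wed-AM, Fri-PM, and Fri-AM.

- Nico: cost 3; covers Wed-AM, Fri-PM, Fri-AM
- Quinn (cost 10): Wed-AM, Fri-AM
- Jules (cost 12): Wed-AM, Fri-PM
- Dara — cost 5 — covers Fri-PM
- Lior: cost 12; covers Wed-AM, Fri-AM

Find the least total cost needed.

3

This is an integer covering problem.
Nico alone covers Wed-AM, Fri-PM, Fri-AM — every shift.
Total cost: 3.
No cover costs less than 3.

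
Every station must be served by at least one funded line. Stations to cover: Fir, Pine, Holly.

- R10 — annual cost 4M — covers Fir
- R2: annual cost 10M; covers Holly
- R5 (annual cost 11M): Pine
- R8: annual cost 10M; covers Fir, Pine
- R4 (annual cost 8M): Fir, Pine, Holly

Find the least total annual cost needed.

8

R4 alone covers Fir, Pine, Holly — every station.
Total annual cost: 8.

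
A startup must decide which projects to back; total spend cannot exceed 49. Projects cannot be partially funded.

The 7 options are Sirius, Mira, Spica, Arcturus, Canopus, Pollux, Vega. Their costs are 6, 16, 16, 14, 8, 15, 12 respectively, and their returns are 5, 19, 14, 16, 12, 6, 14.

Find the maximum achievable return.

Treat it as a binary knapsack problem.
Allowing fractional choices, the relaxed optimum would be about 59.9, but projects are indivisible.
Sirius + Mira + Arcturus + Canopus: cost 6 + 16 + 14 + 8 = 44 ≤ 49, return 5 + 19 + 16 + 12 = 52.
Sirius + Mira + Arcturus + Vega: cost 6 + 16 + 14 + 12 = 48 ≤ 49, return 5 + 19 + 16 + 14 = 54.
Sirius + Mira + Canopus + Vega: cost 6 + 16 + 8 + 12 = 42 ≤ 49, return 5 + 19 + 12 + 14 = 50.
Best is Sirius, Mira, Arcturus, and Vega with total return 54.

54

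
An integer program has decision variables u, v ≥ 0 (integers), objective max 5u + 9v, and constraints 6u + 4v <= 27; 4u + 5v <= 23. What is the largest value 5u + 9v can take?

37

The continuous relaxation peaks at (0, 4.6) with value 41.40; rounding to a feasible lattice point costs some objective.
(u,v)=(2,3): 6·2+4·3=24≤27, 4·2+5·3=23≤23, objective 37.
(u,v)=(0,4): 6·0+4·4=16≤27, 4·0+5·4=20≤23, objective 36.
The best lattice point is (2,3), giving 37.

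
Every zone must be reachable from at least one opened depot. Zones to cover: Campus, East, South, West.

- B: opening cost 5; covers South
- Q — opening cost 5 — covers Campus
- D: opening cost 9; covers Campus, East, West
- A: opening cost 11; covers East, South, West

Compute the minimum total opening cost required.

This is an integer covering problem.
Choose B and D: together they cover Campus, East, South, West — every zone.
Total opening cost: 5 + 9 = 14.
No cover costs less than 14.

14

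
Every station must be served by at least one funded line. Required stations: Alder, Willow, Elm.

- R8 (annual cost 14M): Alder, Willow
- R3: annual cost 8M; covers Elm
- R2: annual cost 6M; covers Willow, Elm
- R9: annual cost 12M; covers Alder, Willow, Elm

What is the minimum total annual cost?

This is an integer covering problem.
R9 alone covers Alder, Willow, Elm — every station.
Total annual cost: 12.

12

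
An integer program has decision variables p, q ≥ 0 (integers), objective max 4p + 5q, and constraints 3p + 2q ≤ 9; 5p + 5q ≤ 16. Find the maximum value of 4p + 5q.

Relaxing integrality, the LP optimum is 16.00 at (p,q) = (0, 3.2), which is not an integer point.
(p,q)=(0,3): 3·0+2·3=6≤9, 5·0+5·3=15≤16, objective 15.
(p,q)=(1,2): 3·1+2·2=7≤9, 5·1+5·2=15≤16, objective 14.
(p,q)=(0,2): 3·0+2·2=4≤9, 5·0+5·2=10≤16, objective 10.
Maximum is 15 at (p,q)=(0,3).

15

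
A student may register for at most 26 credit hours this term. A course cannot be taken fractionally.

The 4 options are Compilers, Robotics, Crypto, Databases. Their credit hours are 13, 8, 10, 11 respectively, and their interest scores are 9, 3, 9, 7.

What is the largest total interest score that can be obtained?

18

Take Compilers and Crypto: credit hours 13 + 10 = 23 ≤ 26, interest score 9 + 9 = 18.
No other feasible combination does better.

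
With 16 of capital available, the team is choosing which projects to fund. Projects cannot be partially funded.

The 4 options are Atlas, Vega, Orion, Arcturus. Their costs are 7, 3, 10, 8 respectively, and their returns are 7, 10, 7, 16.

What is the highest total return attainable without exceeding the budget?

This is an integer program with binary decision variables.
Allowing fractional choices, the relaxed optimum would be about 31.0, but projects are indivisible.
Atlas + Arcturus: cost 7 + 8 = 15 ≤ 16, return 7 + 16 = 23.
Atlas + Vega: cost 7 + 3 = 10 ≤ 16, return 7 + 10 = 17.
Vega + Arcturus: cost 3 + 8 = 11 ≤ 16, return 10 + 16 = 26.
Best is Vega and Arcturus with total return 26.

26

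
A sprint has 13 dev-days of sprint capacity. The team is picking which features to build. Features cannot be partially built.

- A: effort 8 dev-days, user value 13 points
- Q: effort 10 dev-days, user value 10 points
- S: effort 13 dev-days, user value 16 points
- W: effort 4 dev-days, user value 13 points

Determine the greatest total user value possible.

26

Take A and W: effort 8 + 4 = 12 ≤ 13, user value 13 + 13 = 26.
No other feasible combination does better.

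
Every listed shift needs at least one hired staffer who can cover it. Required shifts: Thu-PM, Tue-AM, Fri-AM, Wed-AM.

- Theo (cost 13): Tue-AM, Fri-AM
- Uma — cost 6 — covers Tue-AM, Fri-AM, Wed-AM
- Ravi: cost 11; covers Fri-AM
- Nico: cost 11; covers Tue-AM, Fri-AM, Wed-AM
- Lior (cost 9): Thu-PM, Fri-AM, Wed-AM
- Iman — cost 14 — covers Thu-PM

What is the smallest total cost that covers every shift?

15

Choose Uma and Lior: together they cover Thu-PM, Tue-AM, Fri-AM, Wed-AM — every shift.
Total cost: 6 + 9 = 15.
No cover costs less than 15.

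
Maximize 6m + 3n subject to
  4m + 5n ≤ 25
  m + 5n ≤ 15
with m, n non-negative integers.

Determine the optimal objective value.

36

Relaxing integrality, the LP optimum is 37.50 at (m,n) = (6.25, 0), which is not an integer point.
(m,n)=(6,0): 4·6+5·0=24≤25, 1·6+5·0=6≤15, objective 36.
(m,n)=(5,1): 4·5+5·1=25≤25, 1·5+5·1=10≤15, objective 33.
(m,n)=(5,0): 4·5+5·0=20≤25, 1·5+5·0=5≤15, objective 30.
Maximum is 36 at (m,n)=(6,0).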